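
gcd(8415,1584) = 99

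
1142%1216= 1142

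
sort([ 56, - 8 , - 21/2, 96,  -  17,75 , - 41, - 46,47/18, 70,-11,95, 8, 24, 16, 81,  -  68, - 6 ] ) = [ - 68, - 46, - 41 ,-17, - 11,-21/2, - 8, - 6,47/18, 8 , 16, 24, 56, 70, 75, 81, 95,96 ]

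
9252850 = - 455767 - -9708617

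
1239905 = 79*15695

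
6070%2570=930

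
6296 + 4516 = 10812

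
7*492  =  3444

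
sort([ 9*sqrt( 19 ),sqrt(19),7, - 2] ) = [ - 2, sqrt(19 ),  7, 9 *sqrt(19 )]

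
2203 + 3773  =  5976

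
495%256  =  239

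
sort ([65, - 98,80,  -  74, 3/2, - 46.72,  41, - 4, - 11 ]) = [ - 98, - 74, - 46.72, - 11, - 4, 3/2,41,65,80 ] 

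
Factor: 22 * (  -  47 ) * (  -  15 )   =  15510 = 2^1*3^1 *5^1 * 11^1* 47^1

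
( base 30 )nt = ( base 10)719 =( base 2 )1011001111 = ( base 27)QH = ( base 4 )23033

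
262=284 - 22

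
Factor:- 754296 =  - 2^3*3^1* 53^1*593^1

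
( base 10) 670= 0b1010011110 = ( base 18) 214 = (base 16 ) 29e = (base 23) 163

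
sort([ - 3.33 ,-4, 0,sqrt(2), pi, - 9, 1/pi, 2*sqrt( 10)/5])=[ - 9, - 4, - 3.33,0,1/pi, 2 * sqrt( 10 ) /5,sqrt( 2),pi ] 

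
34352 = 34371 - 19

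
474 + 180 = 654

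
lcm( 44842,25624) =179368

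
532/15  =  35+ 7/15 = 35.47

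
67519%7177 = 2926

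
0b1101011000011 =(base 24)BLB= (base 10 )6851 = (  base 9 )10352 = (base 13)3170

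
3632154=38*95583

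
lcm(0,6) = 0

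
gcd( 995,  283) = 1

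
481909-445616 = 36293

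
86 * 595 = 51170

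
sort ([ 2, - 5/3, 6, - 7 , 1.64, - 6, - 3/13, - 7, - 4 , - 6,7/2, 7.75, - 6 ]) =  [ - 7 , - 7,-6, -6 , - 6, - 4,-5/3, - 3/13, 1.64, 2,7/2,  6  ,  7.75] 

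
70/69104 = 5/4936 = 0.00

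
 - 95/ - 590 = 19/118 = 0.16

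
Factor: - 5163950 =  - 2^1 * 5^2 * 11^1*41^1 * 229^1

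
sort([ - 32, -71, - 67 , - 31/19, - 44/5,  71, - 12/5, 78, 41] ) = [ - 71, -67,- 32, - 44/5, - 12/5,-31/19,41,71,  78]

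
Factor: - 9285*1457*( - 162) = 2^1*3^5*5^1*31^1*47^1*619^1 = 2191575690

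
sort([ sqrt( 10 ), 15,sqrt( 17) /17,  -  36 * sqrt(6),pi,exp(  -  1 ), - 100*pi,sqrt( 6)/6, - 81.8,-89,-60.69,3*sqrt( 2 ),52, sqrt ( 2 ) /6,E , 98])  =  [-100*pi, - 89,-36*sqrt( 6),-81.8, - 60.69, sqrt( 2)/6,sqrt(17)/17, exp(  -  1),  sqrt(6 )/6, E,pi,  sqrt( 10), 3*sqrt( 2 ), 15,52, 98 ] 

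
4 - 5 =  - 1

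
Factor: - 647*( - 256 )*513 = 84969216 = 2^8*3^3  *  19^1*647^1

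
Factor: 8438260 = 2^2*5^1*421913^1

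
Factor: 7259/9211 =7^1*17^1 * 151^( - 1 ) = 119/151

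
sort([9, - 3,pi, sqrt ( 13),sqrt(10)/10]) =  [ - 3,  sqrt(10 )/10,  pi,sqrt( 13) , 9] 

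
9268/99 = 9268/99 = 93.62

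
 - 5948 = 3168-9116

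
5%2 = 1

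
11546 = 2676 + 8870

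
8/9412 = 2/2353 = 0.00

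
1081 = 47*23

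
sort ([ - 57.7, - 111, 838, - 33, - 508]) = [ - 508, - 111, - 57.7, - 33, 838]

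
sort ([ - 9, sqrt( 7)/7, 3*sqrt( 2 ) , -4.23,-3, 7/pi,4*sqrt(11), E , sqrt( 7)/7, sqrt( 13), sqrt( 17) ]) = [-9, - 4.23,  -  3,sqrt( 7)/7, sqrt( 7 )/7, 7/pi, E, sqrt( 13), sqrt( 17), 3*sqrt( 2), 4*sqrt( 11)]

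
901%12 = 1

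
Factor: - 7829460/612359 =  - 43740/3421  =  - 2^2 *3^7 * 5^1*11^( - 1)*311^ ( -1)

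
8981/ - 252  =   - 1283/36  =  - 35.64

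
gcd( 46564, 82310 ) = 2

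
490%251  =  239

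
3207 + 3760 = 6967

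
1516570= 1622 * 935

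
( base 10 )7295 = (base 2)1110001111111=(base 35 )5XF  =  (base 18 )1495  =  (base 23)DI4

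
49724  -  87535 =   -  37811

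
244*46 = 11224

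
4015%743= 300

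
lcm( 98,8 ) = 392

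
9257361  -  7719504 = 1537857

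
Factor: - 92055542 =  - 2^1*46027771^1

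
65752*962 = 63253424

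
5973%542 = 11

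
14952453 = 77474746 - 62522293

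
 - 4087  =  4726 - 8813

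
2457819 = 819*3001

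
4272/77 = 55 + 37/77 = 55.48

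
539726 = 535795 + 3931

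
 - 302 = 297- 599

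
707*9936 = 7024752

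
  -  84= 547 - 631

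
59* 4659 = 274881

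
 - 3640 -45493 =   -  49133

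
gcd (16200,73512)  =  72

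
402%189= 24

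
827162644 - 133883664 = 693278980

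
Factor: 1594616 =2^3*47^1*4241^1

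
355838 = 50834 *7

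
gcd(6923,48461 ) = 6923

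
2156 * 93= 200508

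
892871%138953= 59153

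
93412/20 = 23353/5= 4670.60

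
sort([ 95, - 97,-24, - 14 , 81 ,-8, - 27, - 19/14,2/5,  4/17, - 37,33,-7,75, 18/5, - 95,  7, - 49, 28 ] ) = [ - 97, - 95, - 49, - 37,  -  27, - 24,-14, - 8 , - 7, - 19/14, 4/17 , 2/5,  18/5,7, 28, 33, 75,81, 95 ] 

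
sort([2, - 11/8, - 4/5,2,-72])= [ - 72 , - 11/8,-4/5,2, 2] 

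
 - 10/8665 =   -  1+1731/1733 = - 0.00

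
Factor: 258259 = 41^1*6299^1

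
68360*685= 46826600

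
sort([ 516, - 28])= [ - 28,  516]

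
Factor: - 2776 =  - 2^3 * 347^1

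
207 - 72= 135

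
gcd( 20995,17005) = 95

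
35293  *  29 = 1023497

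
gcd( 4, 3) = 1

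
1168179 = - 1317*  (-887)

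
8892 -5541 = 3351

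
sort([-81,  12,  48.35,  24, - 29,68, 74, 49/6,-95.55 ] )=[-95.55, - 81,-29, 49/6,12,24, 48.35,68, 74]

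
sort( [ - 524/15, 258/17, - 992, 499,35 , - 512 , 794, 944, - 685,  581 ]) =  [  -  992, - 685, - 512, - 524/15, 258/17, 35, 499, 581, 794, 944]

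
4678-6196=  - 1518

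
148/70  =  2  +  4/35= 2.11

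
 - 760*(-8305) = 6311800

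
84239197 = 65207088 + 19032109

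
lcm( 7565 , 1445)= 128605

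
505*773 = 390365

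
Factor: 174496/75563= 224/97= 2^5*7^1*97^( - 1 )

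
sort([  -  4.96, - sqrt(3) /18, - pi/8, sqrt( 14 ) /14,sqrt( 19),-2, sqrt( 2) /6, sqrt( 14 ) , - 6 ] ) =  [ -6, - 4.96,-2,- pi/8, - sqrt( 3 ) /18,  sqrt( 2)/6, sqrt( 14)/14, sqrt(14),sqrt( 19)]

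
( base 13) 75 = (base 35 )2Q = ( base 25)3l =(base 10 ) 96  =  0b1100000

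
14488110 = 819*17690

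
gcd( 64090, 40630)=170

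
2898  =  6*483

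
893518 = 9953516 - 9059998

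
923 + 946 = 1869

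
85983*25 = 2149575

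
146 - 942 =  -  796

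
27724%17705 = 10019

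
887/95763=887/95763 = 0.01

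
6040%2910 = 220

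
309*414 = 127926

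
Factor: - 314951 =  - 7^1*13^1 *3461^1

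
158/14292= 79/7146 = 0.01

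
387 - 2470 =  - 2083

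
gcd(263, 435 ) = 1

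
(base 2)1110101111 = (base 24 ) 1f7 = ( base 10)943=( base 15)42D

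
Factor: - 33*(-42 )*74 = 102564 = 2^2*3^2*7^1*11^1*37^1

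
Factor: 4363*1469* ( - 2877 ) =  - 3^1*7^1*13^1 * 113^1*137^1*4363^1 = - 18439403619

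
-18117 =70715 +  - 88832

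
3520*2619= 9218880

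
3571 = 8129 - 4558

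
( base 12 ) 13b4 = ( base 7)6460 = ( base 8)4370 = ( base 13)1078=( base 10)2296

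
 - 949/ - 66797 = 949/66797 =0.01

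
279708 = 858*326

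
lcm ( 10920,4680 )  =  32760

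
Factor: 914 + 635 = 1549=1549^1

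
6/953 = 6/953 = 0.01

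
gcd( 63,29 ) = 1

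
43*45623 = 1961789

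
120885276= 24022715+96862561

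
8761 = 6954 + 1807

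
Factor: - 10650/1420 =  - 2^ ( -1 )*3^1 * 5^1 = - 15/2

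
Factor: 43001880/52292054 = 21500940/26146027 = 2^2*3^1*5^1*59^( - 1)*358349^1*443153^( - 1 )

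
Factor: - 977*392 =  - 382984 = -2^3*7^2 * 977^1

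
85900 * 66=5669400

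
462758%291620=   171138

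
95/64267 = 95/64267 = 0.00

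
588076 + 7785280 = 8373356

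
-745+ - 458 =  - 1203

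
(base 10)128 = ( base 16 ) 80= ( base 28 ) 4g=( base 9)152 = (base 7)242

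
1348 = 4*337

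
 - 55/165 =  - 1 + 2/3 = - 0.33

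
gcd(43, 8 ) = 1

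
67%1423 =67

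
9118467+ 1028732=10147199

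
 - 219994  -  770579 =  - 990573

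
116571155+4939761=121510916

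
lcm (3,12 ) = 12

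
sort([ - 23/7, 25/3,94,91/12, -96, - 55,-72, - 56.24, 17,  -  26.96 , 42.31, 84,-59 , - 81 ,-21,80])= [-96, - 81,-72,  -  59, - 56.24, - 55, - 26.96 , -21, - 23/7, 91/12,  25/3,17 , 42.31,80,  84, 94]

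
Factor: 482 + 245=727^1 = 727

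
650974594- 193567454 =457407140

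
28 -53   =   - 25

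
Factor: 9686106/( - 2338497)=  -  2^1*3^( - 1)*7^( - 1 )*12373^(-1) * 538117^1 =- 1076234/259833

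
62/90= 31/45=0.69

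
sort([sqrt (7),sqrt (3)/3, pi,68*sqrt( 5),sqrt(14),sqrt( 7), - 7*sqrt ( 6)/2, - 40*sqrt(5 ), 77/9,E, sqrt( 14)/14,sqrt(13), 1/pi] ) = [ - 40*sqrt( 5 ), - 7*sqrt ( 6 ) /2 , sqrt( 14)/14,1/pi, sqrt( 3)/3, sqrt(7 ),  sqrt( 7 ), E,pi,sqrt( 13) , sqrt (14),77/9 , 68*sqrt( 5 ) ] 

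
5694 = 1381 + 4313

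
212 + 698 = 910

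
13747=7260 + 6487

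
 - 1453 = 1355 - 2808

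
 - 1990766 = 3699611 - 5690377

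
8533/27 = 316+ 1/27  =  316.04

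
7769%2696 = 2377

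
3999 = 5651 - 1652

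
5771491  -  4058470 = 1713021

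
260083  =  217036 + 43047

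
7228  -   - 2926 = 10154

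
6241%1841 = 718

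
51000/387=131+101/129 = 131.78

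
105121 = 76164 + 28957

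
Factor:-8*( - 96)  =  768 = 2^8*3^1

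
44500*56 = 2492000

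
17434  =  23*758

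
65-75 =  - 10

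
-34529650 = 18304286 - 52833936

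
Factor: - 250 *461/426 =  - 3^(-1) * 5^3*71^( - 1 ) * 461^1 = -57625/213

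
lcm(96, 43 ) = 4128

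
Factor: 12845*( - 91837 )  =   - 5^1*7^1 *367^1 * 91837^1 = - 1179646265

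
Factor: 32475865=5^1*17^1*382069^1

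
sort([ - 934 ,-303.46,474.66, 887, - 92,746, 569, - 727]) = [  -  934, - 727, - 303.46, - 92,474.66,  569, 746 , 887] 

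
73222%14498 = 732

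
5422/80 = 2711/40= 67.78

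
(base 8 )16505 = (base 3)101021112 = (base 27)a7e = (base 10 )7493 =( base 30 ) 89N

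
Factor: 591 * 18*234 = 2^2 * 3^5*13^1 * 197^1 = 2489292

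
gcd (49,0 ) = 49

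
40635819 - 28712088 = 11923731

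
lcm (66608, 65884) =6061328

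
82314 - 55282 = 27032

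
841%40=1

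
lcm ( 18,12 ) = 36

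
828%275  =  3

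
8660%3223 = 2214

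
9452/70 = 4726/35 = 135.03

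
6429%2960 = 509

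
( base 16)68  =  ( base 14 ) 76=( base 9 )125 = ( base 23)4c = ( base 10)104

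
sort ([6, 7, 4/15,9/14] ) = [ 4/15, 9/14, 6, 7]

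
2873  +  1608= 4481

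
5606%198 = 62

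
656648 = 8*82081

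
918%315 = 288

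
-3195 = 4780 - 7975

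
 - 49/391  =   - 49/391 =-0.13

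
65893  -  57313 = 8580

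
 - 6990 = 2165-9155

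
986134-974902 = 11232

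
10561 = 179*59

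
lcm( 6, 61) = 366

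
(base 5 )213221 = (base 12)4293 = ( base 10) 7311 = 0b1110010001111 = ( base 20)i5b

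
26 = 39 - 13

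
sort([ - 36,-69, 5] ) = [  -  69, - 36,5] 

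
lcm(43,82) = 3526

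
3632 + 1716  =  5348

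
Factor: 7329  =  3^1 * 7^1* 349^1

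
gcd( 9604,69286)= 686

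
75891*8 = 607128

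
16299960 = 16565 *984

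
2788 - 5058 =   -  2270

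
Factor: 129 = 3^1*43^1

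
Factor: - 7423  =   - 13^1 * 571^1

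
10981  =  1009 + 9972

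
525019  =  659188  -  134169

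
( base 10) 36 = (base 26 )1A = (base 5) 121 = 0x24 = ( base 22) 1e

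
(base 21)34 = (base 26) 2f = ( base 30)27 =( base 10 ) 67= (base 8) 103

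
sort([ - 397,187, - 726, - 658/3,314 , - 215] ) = [ - 726, - 397, - 658/3, - 215, 187,314]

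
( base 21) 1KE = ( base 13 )524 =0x36B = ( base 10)875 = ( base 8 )1553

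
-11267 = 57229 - 68496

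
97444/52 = 1873 + 12/13 =1873.92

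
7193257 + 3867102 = 11060359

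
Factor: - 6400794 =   -  2^1 * 3^1 * 83^1 * 12853^1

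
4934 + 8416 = 13350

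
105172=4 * 26293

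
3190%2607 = 583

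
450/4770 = 5/53 = 0.09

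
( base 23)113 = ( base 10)555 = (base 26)L9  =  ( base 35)FU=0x22B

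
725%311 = 103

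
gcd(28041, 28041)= 28041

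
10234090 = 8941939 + 1292151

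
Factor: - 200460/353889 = - 260/459 = -2^2*3^(- 3) * 5^1*13^1*17^( - 1)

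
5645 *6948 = 39221460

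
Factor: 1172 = 2^2 *293^1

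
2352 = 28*84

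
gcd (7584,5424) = 48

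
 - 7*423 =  -2961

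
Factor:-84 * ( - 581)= 2^2*3^1*7^2*83^1= 48804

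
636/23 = 636/23 = 27.65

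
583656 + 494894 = 1078550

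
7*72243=505701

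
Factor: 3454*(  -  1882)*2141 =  - 2^2*11^1*157^1*941^1*2141^1  =  -13917416348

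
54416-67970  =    -  13554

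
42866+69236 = 112102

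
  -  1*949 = -949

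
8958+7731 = 16689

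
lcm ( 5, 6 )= 30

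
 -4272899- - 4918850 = 645951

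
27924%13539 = 846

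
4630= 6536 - 1906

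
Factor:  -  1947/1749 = -59/53= - 53^( - 1 )*59^1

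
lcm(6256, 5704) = 193936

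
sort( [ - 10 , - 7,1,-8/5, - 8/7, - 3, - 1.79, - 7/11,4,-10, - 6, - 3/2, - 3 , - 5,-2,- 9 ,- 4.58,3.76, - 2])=[ - 10,-10, - 9, - 7, - 6, - 5, - 4.58,  -  3,  -  3, - 2, - 2, - 1.79,-8/5, - 3/2,  -  8/7, - 7/11,1, 3.76,  4] 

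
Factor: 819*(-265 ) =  - 217035 = -  3^2*5^1*7^1*13^1*53^1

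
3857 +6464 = 10321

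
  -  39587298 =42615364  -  82202662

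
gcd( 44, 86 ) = 2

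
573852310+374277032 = 948129342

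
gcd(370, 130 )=10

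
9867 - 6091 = 3776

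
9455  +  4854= 14309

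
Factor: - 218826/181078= - 3^2*37^( - 1)*2447^(-1)*12157^1 = - 109413/90539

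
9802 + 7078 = 16880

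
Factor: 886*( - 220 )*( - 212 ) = 2^5 * 5^1*11^1*53^1 *443^1 = 41323040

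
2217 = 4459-2242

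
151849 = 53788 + 98061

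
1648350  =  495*3330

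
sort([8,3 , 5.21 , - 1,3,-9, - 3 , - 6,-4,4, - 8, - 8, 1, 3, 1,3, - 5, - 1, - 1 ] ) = [ - 9, - 8, - 8, - 6, - 5, - 4,  -  3, - 1 ,  -  1, - 1, 1, 1 , 3, 3,  3, 3, 4, 5.21,8] 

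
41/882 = 41/882=0.05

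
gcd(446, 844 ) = 2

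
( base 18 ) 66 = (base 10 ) 114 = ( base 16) 72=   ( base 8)162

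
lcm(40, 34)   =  680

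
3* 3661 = 10983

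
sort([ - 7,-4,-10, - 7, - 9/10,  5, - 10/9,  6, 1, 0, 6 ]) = [ - 10, - 7,  -  7,-4 , - 10/9,- 9/10, 0, 1,5, 6,  6] 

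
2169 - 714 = 1455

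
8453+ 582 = 9035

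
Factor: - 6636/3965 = -2^2*3^1*5^ ( - 1)*7^1*13^( - 1 )*61^( - 1)*79^1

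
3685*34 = 125290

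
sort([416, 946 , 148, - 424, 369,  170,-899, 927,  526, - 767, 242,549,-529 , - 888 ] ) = [ - 899, - 888,- 767 , - 529 , - 424,  148 , 170, 242, 369, 416,526, 549 , 927, 946 ] 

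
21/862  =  21/862 =0.02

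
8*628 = 5024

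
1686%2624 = 1686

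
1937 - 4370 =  - 2433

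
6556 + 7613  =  14169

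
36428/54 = 18214/27 = 674.59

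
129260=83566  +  45694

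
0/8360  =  0 = 0.00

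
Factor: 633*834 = 2^1*3^2*139^1*211^1 = 527922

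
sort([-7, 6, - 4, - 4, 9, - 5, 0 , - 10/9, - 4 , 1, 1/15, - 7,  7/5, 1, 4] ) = [-7, - 7, - 5, - 4, - 4, - 4, - 10/9, 0, 1/15,1, 1,7/5, 4, 6 , 9]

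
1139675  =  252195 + 887480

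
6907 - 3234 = 3673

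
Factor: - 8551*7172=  - 61327772   =  - 2^2*11^1*17^1 *163^1*503^1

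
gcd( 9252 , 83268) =9252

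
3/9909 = 1/3303 = 0.00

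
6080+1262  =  7342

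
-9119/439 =-21 + 100/439 = - 20.77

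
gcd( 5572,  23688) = 28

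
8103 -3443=4660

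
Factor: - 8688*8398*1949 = -142202594976 = -2^5*3^1*13^1 * 17^1*19^1*181^1*1949^1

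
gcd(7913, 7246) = 1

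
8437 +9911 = 18348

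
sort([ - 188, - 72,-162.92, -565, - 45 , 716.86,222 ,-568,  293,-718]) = [ - 718,-568, - 565, - 188, - 162.92, - 72 , - 45,222,293, 716.86 ]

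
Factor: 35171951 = 35171951^1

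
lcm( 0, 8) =0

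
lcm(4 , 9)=36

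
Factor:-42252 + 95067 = 3^1*5^1*7^1*503^1 = 52815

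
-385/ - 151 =385/151 = 2.55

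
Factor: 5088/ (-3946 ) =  - 2^4*3^1* 53^1*1973^( - 1) = -2544/1973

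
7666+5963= 13629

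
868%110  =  98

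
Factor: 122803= 37^1*3319^1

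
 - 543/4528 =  - 543/4528 = - 0.12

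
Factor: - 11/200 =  - 2^( - 3)*5^ ( - 2)*11^1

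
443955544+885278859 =1329234403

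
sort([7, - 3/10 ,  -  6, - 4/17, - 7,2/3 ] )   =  [ - 7, - 6,  -  3/10, - 4/17,2/3, 7 ]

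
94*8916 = 838104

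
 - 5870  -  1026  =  -6896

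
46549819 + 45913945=92463764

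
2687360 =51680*52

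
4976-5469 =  - 493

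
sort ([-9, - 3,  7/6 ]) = [ - 9 , - 3,7/6] 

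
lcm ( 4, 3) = 12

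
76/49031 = 76/49031 = 0.00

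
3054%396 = 282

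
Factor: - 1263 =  - 3^1*421^1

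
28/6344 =7/1586 = 0.00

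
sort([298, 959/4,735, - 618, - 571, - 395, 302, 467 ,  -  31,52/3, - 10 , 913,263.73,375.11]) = [  -  618 ,-571, - 395 , -31, - 10,52/3,959/4,  263.73, 298, 302,375.11,467, 735,913 ] 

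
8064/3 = 2688 = 2688.00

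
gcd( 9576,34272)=504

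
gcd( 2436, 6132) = 84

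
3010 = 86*35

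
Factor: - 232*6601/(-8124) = 2^1*3^(-1) *7^1*23^1 * 29^1*41^1*677^ ( - 1) = 382858/2031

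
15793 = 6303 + 9490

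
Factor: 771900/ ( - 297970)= -930/359 = - 2^1*3^1*5^1 *31^1*359^( - 1) 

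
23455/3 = 7818+1/3= 7818.33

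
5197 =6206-1009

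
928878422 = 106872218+822006204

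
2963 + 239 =3202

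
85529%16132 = 4869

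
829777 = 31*26767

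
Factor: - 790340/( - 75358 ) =2^1*5^1*41^ ( - 1 )*43^1 =430/41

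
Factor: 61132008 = 2^3*3^1*7^2 * 227^1*229^1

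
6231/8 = 6231/8= 778.88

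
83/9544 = 83/9544 = 0.01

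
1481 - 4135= - 2654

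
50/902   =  25/451= 0.06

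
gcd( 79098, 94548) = 6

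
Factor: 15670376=2^3*31^1*179^1*353^1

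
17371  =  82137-64766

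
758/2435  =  758/2435  =  0.31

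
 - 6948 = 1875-8823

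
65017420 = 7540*8623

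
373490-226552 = 146938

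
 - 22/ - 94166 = 11/47083  =  0.00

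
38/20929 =38/20929 = 0.00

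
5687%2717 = 253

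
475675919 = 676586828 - 200910909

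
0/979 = 0  =  0.00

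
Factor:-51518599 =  -11^1*577^1*8117^1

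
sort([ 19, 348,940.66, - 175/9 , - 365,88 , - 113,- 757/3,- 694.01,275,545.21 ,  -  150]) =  [ - 694.01, - 365 ,-757/3, - 150 ,-113,- 175/9 , 19 , 88, 275 , 348,545.21 , 940.66]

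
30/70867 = 30/70867 = 0.00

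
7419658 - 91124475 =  - 83704817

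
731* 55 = 40205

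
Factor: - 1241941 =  - 1241941^1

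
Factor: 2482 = 2^1*17^1*73^1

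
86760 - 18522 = 68238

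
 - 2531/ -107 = 23+70/107= 23.65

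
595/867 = 35/51 = 0.69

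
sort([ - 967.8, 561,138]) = [ - 967.8,138, 561] 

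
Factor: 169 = 13^2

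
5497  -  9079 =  - 3582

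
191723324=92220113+99503211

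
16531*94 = 1553914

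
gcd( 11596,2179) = 1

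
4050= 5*810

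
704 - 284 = 420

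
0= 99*0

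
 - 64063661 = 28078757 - 92142418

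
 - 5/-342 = 5/342=0.01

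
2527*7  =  17689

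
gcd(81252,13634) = 2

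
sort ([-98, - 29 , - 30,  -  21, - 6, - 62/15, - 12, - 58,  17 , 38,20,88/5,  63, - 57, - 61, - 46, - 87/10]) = [ - 98, - 61, - 58, - 57, - 46,-30, - 29, - 21,  -  12, - 87/10, - 6, - 62/15, 17,88/5 , 20,  38, 63 ]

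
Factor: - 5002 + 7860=2858 = 2^1*1429^1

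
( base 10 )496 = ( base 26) j2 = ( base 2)111110000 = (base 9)611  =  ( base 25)jl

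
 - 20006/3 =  - 20006/3 = - 6668.67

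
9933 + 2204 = 12137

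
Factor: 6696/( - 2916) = -62/27 = - 2^1*3^ (- 3)*31^1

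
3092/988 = 3 + 32/247 = 3.13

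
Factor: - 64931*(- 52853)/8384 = 2^( - 6 )*17^1* 29^1*131^( - 1 ) * 2239^1  *3109^1 = 3431798143/8384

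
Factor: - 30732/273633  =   - 2^2*13^1*463^ ( - 1) = - 52/463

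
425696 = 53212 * 8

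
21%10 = 1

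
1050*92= 96600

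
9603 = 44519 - 34916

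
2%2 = 0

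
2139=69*31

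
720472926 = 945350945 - 224878019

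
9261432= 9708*954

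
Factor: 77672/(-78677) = - 2^3*7^1*19^1*29^(  -  1 )*73^1*2713^( - 1 ) 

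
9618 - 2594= 7024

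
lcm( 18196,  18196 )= 18196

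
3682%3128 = 554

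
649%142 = 81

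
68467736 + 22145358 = 90613094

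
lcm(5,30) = 30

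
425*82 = 34850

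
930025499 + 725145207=1655170706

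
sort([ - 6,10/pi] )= [ - 6,10/pi ]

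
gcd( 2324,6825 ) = 7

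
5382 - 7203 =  - 1821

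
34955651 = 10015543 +24940108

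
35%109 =35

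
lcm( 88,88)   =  88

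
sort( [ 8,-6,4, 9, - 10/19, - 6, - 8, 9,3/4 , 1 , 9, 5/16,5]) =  [ - 8, - 6, - 6,-10/19,5/16,3/4,1  ,  4, 5,8, 9,9,9] 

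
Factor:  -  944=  - 2^4*59^1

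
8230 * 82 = 674860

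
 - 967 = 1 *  ( - 967)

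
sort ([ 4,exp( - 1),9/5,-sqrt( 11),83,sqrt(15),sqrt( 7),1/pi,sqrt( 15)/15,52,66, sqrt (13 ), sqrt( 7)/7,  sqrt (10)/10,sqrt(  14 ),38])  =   [ - sqrt(11),sqrt( 15)/15,sqrt(10)/10, 1/pi,exp ( - 1),sqrt( 7)/7,9/5,sqrt(7), sqrt( 13 ), sqrt (14),sqrt(15), 4,38, 52,66, 83]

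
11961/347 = 34 + 163/347 = 34.47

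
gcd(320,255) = 5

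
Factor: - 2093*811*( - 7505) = 5^1*7^1*13^1*19^1*23^1 * 79^1*811^1 = 12739159615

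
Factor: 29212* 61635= 1800481620 = 2^2*3^1 * 5^1*7^1*67^1*109^1 * 587^1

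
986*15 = 14790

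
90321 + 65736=156057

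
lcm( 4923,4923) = 4923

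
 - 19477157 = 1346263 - 20823420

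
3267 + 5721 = 8988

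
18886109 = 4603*4103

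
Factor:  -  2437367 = - 137^1 * 17791^1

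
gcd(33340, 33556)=4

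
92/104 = 23/26 =0.88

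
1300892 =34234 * 38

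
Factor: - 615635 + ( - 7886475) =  - 8502110 = - 2^1*5^1  *  850211^1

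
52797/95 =555 + 72/95 = 555.76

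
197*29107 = 5734079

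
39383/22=39383/22 = 1790.14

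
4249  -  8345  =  - 4096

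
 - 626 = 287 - 913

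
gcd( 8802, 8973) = 9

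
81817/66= 1239 + 43/66 = 1239.65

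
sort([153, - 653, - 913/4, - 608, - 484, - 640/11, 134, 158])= [ - 653,-608,- 484,-913/4, - 640/11,134, 153,158]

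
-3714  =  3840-7554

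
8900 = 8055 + 845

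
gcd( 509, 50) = 1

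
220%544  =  220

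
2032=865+1167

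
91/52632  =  91/52632 =0.00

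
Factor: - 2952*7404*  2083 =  -45527314464 = -  2^5*3^3*41^1*617^1*  2083^1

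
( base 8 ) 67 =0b110111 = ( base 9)61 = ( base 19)2H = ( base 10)55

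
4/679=4/679 = 0.01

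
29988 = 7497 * 4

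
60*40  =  2400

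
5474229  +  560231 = 6034460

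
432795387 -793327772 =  - 360532385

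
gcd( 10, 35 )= 5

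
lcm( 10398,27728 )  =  83184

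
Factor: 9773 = 29^1*337^1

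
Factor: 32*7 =2^5*7^1   =  224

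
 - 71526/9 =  - 7948 + 2/3 = - 7947.33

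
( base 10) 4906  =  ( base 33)4gm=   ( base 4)1030222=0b1001100101010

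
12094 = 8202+3892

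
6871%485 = 81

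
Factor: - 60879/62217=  - 3^ ( - 1) * 7^1*13^1*31^( -1) = - 91/93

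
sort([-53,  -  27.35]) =[-53,  -  27.35]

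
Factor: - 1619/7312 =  - 2^( - 4)*457^( - 1)*1619^1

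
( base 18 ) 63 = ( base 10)111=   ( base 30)3L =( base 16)6F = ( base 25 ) 4b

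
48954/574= 85  +  2/7 = 85.29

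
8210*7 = 57470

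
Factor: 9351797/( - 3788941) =  -  719369/291457 = - 7^2*53^1 * 277^1 * 291457^( - 1 ) 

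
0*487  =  0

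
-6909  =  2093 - 9002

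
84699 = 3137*27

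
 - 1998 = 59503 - 61501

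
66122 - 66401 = - 279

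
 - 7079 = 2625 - 9704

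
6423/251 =6423/251= 25.59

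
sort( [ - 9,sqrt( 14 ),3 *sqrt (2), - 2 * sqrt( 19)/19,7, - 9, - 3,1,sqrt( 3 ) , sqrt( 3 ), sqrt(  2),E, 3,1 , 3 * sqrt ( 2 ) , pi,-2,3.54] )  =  [ - 9, - 9, - 3, - 2, - 2*sqrt( 19 )/19,1, 1,sqrt ( 2), sqrt( 3 ),sqrt(3),E, 3,pi,  3.54, sqrt ( 14),3 * sqrt( 2 ),3*sqrt( 2), 7 ]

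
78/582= 13/97 = 0.13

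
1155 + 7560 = 8715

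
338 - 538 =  - 200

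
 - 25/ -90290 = 5/18058 = 0.00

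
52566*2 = 105132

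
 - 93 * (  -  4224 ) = 392832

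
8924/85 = 104 + 84/85 = 104.99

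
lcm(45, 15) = 45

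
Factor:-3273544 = -2^3*23^1*17791^1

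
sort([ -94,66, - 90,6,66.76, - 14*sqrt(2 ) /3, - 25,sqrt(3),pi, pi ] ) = [-94, - 90, - 25, - 14*sqrt(  2 ) /3 , sqrt(3) , pi, pi,  6, 66,66.76 ]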